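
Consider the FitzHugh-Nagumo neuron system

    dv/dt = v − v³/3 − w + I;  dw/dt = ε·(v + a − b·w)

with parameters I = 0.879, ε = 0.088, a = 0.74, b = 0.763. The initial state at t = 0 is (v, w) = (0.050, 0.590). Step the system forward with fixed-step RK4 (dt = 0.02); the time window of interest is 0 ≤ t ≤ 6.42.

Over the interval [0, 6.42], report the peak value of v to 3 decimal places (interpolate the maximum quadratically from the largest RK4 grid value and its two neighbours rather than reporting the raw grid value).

t=0.000: state=(0.050, 0.590)
step 1 (dt=0.02): k1=(0.339, 0.030), k2=(0.342, 0.030), k3=(0.342, 0.030), k4=(0.345, 0.030); state += dt/6·(k1+2k2+2k3+k4)
t=0.020: state=(0.057, 0.591)
t=0.040: state=(0.064, 0.591)
t=0.060: state=(0.071, 0.592)
continuing one RK4 step at a time; state shown every 25 steps (Δt=0.5):
t=0.500: state=(0.264, 0.609)
t=1.000: state=(0.586, 0.639)
t=1.500: state=(1.002, 0.684)
t=2.000: state=(1.388, 0.746)
t=2.500: state=(1.612, 0.819)
t=3.000: state=(1.690, 0.895)
t=3.500: state=(1.697, 0.971)
t=4.000: state=(1.675, 1.044)
t=4.500: state=(1.643, 1.114)
t=5.000: state=(1.606, 1.179)
t=5.500: state=(1.568, 1.241)
t=6.000: state=(1.528, 1.299)
t=6.420: state=(1.493, 1.345)
largest grid value and its neighbours: v(3.300)=1.69915, v(3.320)=1.69916, v(3.340)=1.69910
parabola through these three points peaks at t≈3.311 with v≈1.69916

max v = 1.699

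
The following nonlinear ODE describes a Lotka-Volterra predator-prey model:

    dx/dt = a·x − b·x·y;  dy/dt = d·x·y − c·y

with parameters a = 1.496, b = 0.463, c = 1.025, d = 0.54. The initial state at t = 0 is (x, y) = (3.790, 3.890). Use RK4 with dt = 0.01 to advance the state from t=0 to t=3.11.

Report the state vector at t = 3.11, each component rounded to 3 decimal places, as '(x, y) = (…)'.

t=0.000: state=(3.790, 3.890)
step 1 (dt=0.01): k1=(-1.156, 3.974), k2=(-1.189, 3.982), k3=(-1.189, 3.982), k4=(-1.222, 3.989); state += dt/6·(k1+2k2+2k3+k4)
t=0.010: state=(3.778, 3.930)
t=0.020: state=(3.766, 3.970)
t=0.030: state=(3.752, 4.010)
continuing one RK4 step at a time; state shown every 20 steps (Δt=0.2):
t=0.200: state=(3.435, 4.691)
t=0.400: state=(2.901, 5.387)
t=0.600: state=(2.324, 5.818)
t=0.800: state=(1.816, 5.921)
t=1.000: state=(1.425, 5.739)
t=1.200: state=(1.148, 5.367)
t=1.400: state=(0.962, 4.897)
t=1.600: state=(0.844, 4.395)
t=1.800: state=(0.775, 3.906)
t=2.000: state=(0.744, 3.453)
t=2.200: state=(0.743, 3.048)
t=2.400: state=(0.768, 2.693)
t=2.600: state=(0.819, 2.390)
t=2.800: state=(0.897, 2.135)
t=3.000: state=(1.002, 1.927)
t=3.110: state=(1.074, 1.831)

(x, y) = (1.074, 1.831)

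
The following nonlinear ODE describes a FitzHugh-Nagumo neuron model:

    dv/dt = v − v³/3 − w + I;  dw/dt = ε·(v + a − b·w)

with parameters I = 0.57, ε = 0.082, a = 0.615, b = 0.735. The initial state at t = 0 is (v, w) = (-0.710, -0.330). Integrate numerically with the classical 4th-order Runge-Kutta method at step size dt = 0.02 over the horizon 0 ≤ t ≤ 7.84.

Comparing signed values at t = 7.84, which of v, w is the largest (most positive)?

t=0.000: state=(-0.710, -0.330)
step 1 (dt=0.02): k1=(0.309, 0.012), k2=(0.311, 0.012), k3=(0.311, 0.012), k4=(0.312, 0.013); state += dt/6·(k1+2k2+2k3+k4)
t=0.020: state=(-0.704, -0.330)
t=0.040: state=(-0.698, -0.329)
t=0.060: state=(-0.691, -0.329)
continuing one RK4 step at a time; state shown every 25 steps (Δt=0.5):
t=0.500: state=(-0.533, -0.321)
t=1.000: state=(-0.288, -0.303)
t=1.500: state=(0.085, -0.274)
t=2.000: state=(0.661, -0.227)
t=2.500: state=(1.355, -0.154)
t=3.000: state=(1.793, -0.060)
t=3.500: state=(1.921, 0.043)
t=4.000: state=(1.927, 0.144)
t=4.500: state=(1.902, 0.242)
t=5.000: state=(1.868, 0.336)
t=5.500: state=(1.832, 0.425)
t=6.000: state=(1.795, 0.511)
t=6.500: state=(1.758, 0.592)
t=7.000: state=(1.720, 0.670)
t=7.500: state=(1.682, 0.743)
t=7.840: state=(1.655, 0.791)
compare at T: v=1.655, w=0.791

largest component: v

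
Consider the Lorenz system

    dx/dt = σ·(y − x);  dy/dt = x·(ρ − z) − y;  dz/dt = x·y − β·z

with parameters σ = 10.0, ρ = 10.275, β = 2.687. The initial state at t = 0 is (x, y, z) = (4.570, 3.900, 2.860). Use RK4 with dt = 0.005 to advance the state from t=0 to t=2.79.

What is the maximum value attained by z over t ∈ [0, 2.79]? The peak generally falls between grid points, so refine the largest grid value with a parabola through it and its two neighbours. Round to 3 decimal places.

t=0.000: state=(4.570, 3.900, 2.860)
step 1 (dt=0.005): k1=(-6.700, 29.987, 10.138), k2=(-5.783, 29.672, 10.346), k3=(-5.814, 29.687, 10.350), k4=(-4.925, 29.388, 10.560); state += dt/6·(k1+2k2+2k3+k4)
t=0.005: state=(4.541, 4.048, 2.912)
t=0.010: state=(4.521, 4.194, 2.966)
t=0.015: state=(4.508, 4.337, 3.022)
continuing one RK4 step at a time; state shown every 20 steps (Δt=0.1):
t=0.100: state=(5.143, 6.529, 4.392)
t=0.200: state=(6.779, 8.417, 7.373)
t=0.300: state=(7.891, 8.233, 11.236)
t=0.400: state=(7.265, 5.772, 13.375)
t=0.500: state=(5.395, 3.429, 12.722)
t=0.600: state=(3.721, 2.427, 10.834)
t=0.700: state=(2.832, 2.314, 8.931)
t=0.800: state=(2.607, 2.640, 7.401)
t=0.900: state=(2.846, 3.276, 6.356)
t=1.000: state=(3.449, 4.218, 5.891)
t=1.100: state=(4.366, 5.412, 6.164)
t=1.200: state=(5.469, 6.569, 7.336)
t=1.300: state=(6.402, 7.070, 9.245)
t=1.400: state=(6.648, 6.435, 11.022)
t=1.500: state=(6.033, 5.105, 11.655)
t=1.600: state=(5.012, 4.002, 11.081)
t=1.700: state=(4.161, 3.507, 9.943)
t=1.800: state=(3.729, 3.515, 8.789)
t=1.900: state=(3.710, 3.870, 7.907)
t=2.000: state=(4.021, 4.469, 7.451)
t=2.100: state=(4.570, 5.199, 7.523)
t=2.200: state=(5.221, 5.857, 8.147)
t=2.300: state=(5.757, 6.151, 9.159)
t=2.400: state=(5.941, 5.898, 10.132)
t=2.500: state=(5.687, 5.253, 10.603)
t=2.600: state=(5.164, 4.602, 10.438)
t=2.700: state=(4.649, 4.214, 9.853)
t=2.790: state=(4.353, 4.137, 9.224)
largest grid value and its neighbours: z(0.415)=13.43081, z(0.420)=13.43488, z(0.425)=13.43198
parabola through these three points peaks at t≈0.420 with z≈13.43490

max z = 13.435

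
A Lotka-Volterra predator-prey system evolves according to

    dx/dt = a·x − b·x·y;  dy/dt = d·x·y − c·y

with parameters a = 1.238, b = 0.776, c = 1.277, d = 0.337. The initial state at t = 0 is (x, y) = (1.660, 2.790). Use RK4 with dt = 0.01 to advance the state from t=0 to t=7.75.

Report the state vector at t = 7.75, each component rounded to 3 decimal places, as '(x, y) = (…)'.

t=0.000: state=(1.660, 2.790)
step 1 (dt=0.01): k1=(-1.539, -2.002), k2=(-1.519, -2.002), k3=(-1.519, -2.002), k4=(-1.499, -2.002); state += dt/6·(k1+2k2+2k3+k4)
t=0.010: state=(1.645, 2.770)
t=0.020: state=(1.630, 2.750)
t=0.030: state=(1.616, 2.730)
continuing one RK4 step at a time; state shown every 50 steps (Δt=0.5):
t=0.500: state=(1.258, 1.867)
t=1.000: state=(1.296, 1.217)
t=1.500: state=(1.632, 0.819)
t=2.000: state=(2.312, 0.600)
t=2.500: state=(3.475, 0.512)
t=3.000: state=(5.270, 0.559)
t=3.500: state=(7.518, 0.867)
t=4.000: state=(8.512, 1.841)
t=4.500: state=(5.686, 3.368)
t=5.000: state=(2.637, 3.480)
t=5.500: state=(1.505, 2.556)
t=6.000: state=(1.237, 1.689)
t=6.500: state=(1.348, 1.104)
t=7.000: state=(1.757, 0.754)
t=7.500: state=(2.536, 0.568)
t=7.750: state=(3.110, 0.523)

(x, y) = (3.110, 0.523)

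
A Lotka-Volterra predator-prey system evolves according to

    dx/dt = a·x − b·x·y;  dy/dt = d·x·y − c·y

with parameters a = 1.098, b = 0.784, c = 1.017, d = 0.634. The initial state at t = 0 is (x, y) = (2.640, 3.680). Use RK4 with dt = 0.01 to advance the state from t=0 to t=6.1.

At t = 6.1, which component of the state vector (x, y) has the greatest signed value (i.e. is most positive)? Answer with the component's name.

t=0.000: state=(2.640, 3.680)
step 1 (dt=0.01): k1=(-4.718, 2.417), k2=(-4.701, 2.370), k3=(-4.700, 2.370), k4=(-4.682, 2.322); state += dt/6·(k1+2k2+2k3+k4)
t=0.010: state=(2.593, 3.704)
t=0.020: state=(2.546, 3.726)
t=0.030: state=(2.500, 3.748)
continuing one RK4 step at a time; state shown every 20 steps (Δt=0.2):
t=0.200: state=(1.796, 3.969)
t=0.400: state=(1.202, 3.906)
t=0.600: state=(0.828, 3.618)
t=0.800: state=(0.603, 3.228)
t=1.000: state=(0.468, 2.817)
t=1.200: state=(0.386, 2.425)
t=1.400: state=(0.338, 2.071)
t=1.600: state=(0.312, 1.761)
t=1.800: state=(0.302, 1.494)
t=2.000: state=(0.303, 1.266)
t=2.200: state=(0.314, 1.074)
t=2.400: state=(0.335, 0.913)
t=2.600: state=(0.365, 0.779)
t=2.800: state=(0.406, 0.667)
t=3.000: state=(0.459, 0.575)
t=3.200: state=(0.526, 0.499)
t=3.400: state=(0.609, 0.438)
t=3.600: state=(0.711, 0.388)
t=3.800: state=(0.836, 0.349)
t=4.000: state=(0.988, 0.320)
t=4.200: state=(1.172, 0.299)
t=4.400: state=(1.394, 0.287)
t=4.600: state=(1.661, 0.284)
t=4.800: state=(1.978, 0.292)
t=5.000: state=(2.350, 0.313)
t=5.200: state=(2.779, 0.354)
t=5.400: state=(3.258, 0.423)
t=5.600: state=(3.766, 0.539)
t=5.800: state=(4.252, 0.731)
t=6.000: state=(4.616, 1.049)
t=6.100: state=(4.705, 1.274)
compare at T: x=4.705, y=1.274

largest component: x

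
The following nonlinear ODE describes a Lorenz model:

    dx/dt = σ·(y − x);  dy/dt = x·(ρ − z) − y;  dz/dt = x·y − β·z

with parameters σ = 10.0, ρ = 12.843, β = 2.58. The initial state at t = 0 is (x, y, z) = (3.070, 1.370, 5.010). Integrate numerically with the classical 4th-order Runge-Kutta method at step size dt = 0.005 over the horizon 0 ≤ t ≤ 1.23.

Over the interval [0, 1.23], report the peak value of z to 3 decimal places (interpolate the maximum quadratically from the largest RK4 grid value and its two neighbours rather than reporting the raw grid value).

max z = 17.237

t=0.000: state=(3.070, 1.370, 5.010)
step 1 (dt=0.005): k1=(-17.000, 22.677, -8.720), k2=(-16.008, 22.354, -8.550), k3=(-16.041, 22.373, -8.550), k4=(-15.079, 22.065, -8.385); state += dt/6·(k1+2k2+2k3+k4)
t=0.005: state=(2.990, 1.482, 4.967)
t=0.010: state=(2.919, 1.591, 4.926)
t=0.015: state=(2.857, 1.697, 4.887)
continuing one RK4 step at a time; state shown every 10 steps (Δt=0.05):
t=0.050: state=(2.625, 2.393, 4.651)
t=0.100: state=(2.736, 3.348, 4.446)
t=0.150: state=(3.195, 4.393, 4.444)
t=0.200: state=(3.919, 5.607, 4.741)
t=0.250: state=(4.874, 6.993, 5.470)
t=0.300: state=(6.018, 8.440, 6.791)
t=0.350: state=(7.246, 9.666, 8.812)
t=0.400: state=(8.348, 10.231, 11.432)
t=0.450: state=(9.020, 9.728, 14.177)
t=0.500: state=(8.992, 8.155, 16.290)
t=0.550: state=(8.221, 6.064, 17.206)
t=0.600: state=(6.953, 4.167, 16.935)
t=0.650: state=(5.556, 2.857, 15.900)
t=0.700: state=(4.325, 2.139, 14.543)
t=0.750: state=(3.391, 1.845, 13.135)
t=0.800: state=(2.769, 1.810, 11.805)
t=0.850: state=(2.413, 1.927, 10.600)
t=0.900: state=(2.266, 2.149, 9.538)
t=0.950: state=(2.284, 2.461, 8.628)
t=1.000: state=(2.437, 2.870, 7.878)
t=1.050: state=(2.714, 3.390, 7.301)
t=1.100: state=(3.114, 4.040, 6.925)
t=1.150: state=(3.642, 4.831, 6.790)
t=1.200: state=(4.303, 5.754, 6.956)
t=1.230: state=(4.760, 6.355, 7.230)
largest grid value and its neighbours: z(0.555)=17.22728, z(0.560)=17.23661, z(0.565)=17.23444
parabola through these three points peaks at t≈0.562 with z≈17.23717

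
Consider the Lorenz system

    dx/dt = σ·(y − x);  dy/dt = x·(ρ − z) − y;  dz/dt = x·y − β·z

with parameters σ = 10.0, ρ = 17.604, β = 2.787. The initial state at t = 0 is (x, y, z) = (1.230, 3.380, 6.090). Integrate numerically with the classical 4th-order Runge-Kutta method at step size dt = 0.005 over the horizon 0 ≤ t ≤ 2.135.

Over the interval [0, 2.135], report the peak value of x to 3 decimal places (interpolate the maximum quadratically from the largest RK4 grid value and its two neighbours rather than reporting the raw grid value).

t=0.000: state=(1.230, 3.380, 6.090)
step 1 (dt=0.005): k1=(21.500, 10.782, -12.815), k2=(21.232, 11.415, -12.510), k3=(21.255, 11.405, -12.512), k4=(21.008, 12.032, -12.206); state += dt/6·(k1+2k2+2k3+k4)
t=0.005: state=(1.336, 3.437, 6.027)
t=0.010: state=(1.440, 3.500, 5.968)
t=0.015: state=(1.542, 3.570, 5.912)
continuing one RK4 step at a time; state shown every 20 steps (Δt=0.1):
t=0.100: state=(3.299, 5.638, 5.517)
t=0.200: state=(6.340, 10.169, 7.535)
t=0.300: state=(10.519, 14.330, 15.279)
t=0.400: state=(11.747, 9.614, 24.529)
t=0.500: state=(7.340, 2.071, 23.235)
t=0.600: state=(3.147, 0.298, 17.979)
t=0.700: state=(1.426, 0.595, 13.676)
t=0.800: state=(1.103, 1.169, 10.439)
t=0.900: state=(1.444, 2.054, 8.074)
t=1.000: state=(2.381, 3.706, 6.584)
t=1.100: state=(4.267, 6.814, 6.502)
t=1.200: state=(7.575, 11.545, 9.763)
t=1.300: state=(11.225, 13.590, 18.547)
t=1.400: state=(10.594, 6.991, 24.672)
t=1.500: state=(5.992, 1.532, 21.467)
t=1.600: state=(2.750, 0.741, 16.585)
t=1.700: state=(1.641, 1.238, 12.719)
t=1.800: state=(1.680, 2.095, 9.855)
t=1.900: state=(2.444, 3.589, 7.960)
t=2.000: state=(4.089, 6.310, 7.427)
t=2.100: state=(6.984, 10.501, 9.747)
t=2.135: state=(8.255, 11.948, 11.709)
largest grid value and its neighbours: x(0.365)=12.05024, x(0.370)=12.06175, x(0.375)=12.05508
parabola through these three points peaks at t≈0.371 with x≈12.06191

max x = 12.062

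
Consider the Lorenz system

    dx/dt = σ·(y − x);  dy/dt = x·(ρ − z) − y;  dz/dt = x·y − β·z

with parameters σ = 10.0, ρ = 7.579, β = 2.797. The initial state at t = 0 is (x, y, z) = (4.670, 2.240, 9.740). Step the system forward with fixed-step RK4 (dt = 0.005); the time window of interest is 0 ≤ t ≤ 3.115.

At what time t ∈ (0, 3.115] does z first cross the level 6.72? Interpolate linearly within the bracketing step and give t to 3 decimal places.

t=0.000: state=(4.670, 2.240, 9.740)
step 1 (dt=0.005): k1=(-24.300, -12.332, -16.782), k2=(-24.001, -11.976, -16.943), k3=(-23.999, -11.977, -16.936), k4=(-23.699, -11.627, -17.086); state += dt/6·(k1+2k2+2k3+k4)
t=0.005: state=(4.550, 2.180, 9.655)
t=0.010: state=(4.433, 2.124, 9.569)
t=0.015: state=(4.319, 2.071, 9.482)
t=0.170: state=(2.170, 1.497, 6.767)
next step: t=0.175: state=(2.137, 1.498, 6.689) — z has crossed 6.72
linear interpolation between t=0.170 (6.76652) and t=0.175 (6.68855) → t≈0.173

t = 0.173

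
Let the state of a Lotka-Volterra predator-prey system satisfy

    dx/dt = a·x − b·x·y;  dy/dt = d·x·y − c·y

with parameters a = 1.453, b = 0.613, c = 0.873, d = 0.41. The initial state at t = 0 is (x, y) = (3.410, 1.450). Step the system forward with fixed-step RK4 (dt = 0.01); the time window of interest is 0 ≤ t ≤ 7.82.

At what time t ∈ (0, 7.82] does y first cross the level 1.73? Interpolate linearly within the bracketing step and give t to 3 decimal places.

t = 0.280

t=0.000: state=(3.410, 1.450)
step 1 (dt=0.01): k1=(1.924, 0.761), k2=(1.921, 0.769), k3=(1.921, 0.769), k4=(1.918, 0.777); state += dt/6·(k1+2k2+2k3+k4)
t=0.010: state=(3.429, 1.458)
t=0.020: state=(3.448, 1.466)
t=0.030: state=(3.467, 1.474)
t=0.270: state=(3.891, 1.718)
next step: t=0.280: state=(3.907, 1.730) — y has crossed 1.73
linear interpolation between t=0.270 (1.71750) and t=0.280 (1.73001) → t≈0.280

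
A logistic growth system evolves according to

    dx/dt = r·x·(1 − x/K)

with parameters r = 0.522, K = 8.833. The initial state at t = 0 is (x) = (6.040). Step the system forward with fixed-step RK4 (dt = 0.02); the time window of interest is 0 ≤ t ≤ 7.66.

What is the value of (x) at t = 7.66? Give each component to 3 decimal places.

t=0.000: state=(6.040)
step 1 (dt=0.02): k1=(0.997), k2=(0.995), k3=(0.995), k4=(0.993); state += dt/6·(k1+2k2+2k3+k4)
t=0.020: state=(6.060)
t=0.040: state=(6.080)
t=0.060: state=(6.099)
continuing one RK4 step at a time; state shown every 25 steps (Δt=0.5):
t=0.500: state=(6.513)
t=1.000: state=(6.931)
t=1.500: state=(7.292)
t=2.000: state=(7.596)
t=2.500: state=(7.849)
t=3.000: state=(8.055)
t=3.500: state=(8.221)
t=4.000: state=(8.354)
t=4.500: state=(8.460)
t=5.000: state=(8.543)
t=5.500: state=(8.608)
t=6.000: state=(8.658)
t=6.500: state=(8.698)
t=7.000: state=(8.729)
t=7.500: state=(8.752)
t=7.660: state=(8.759)

(x) = (8.759)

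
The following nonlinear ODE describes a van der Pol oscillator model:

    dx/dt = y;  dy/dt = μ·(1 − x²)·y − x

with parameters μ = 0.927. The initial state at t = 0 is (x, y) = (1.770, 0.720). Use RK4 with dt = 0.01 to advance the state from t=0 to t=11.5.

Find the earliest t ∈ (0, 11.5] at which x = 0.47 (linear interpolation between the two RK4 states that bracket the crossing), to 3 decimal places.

t = 1.993

t=0.000: state=(1.770, 0.720)
step 1 (dt=0.01): k1=(0.720, -3.194), k2=(0.704, -3.174), k3=(0.704, -3.174), k4=(0.688, -3.154); state += dt/6·(k1+2k2+2k3+k4)
t=0.010: state=(1.777, 0.688)
t=0.020: state=(1.784, 0.657)
t=0.030: state=(1.790, 0.626)
continuing one RK4 step at a time; state shown every 50 steps (Δt=0.5):
t=0.500: state=(1.826, -0.317)
t=1.000: state=(1.559, -0.708)
t=1.500: state=(1.123, -1.057)
t=1.990: state=(0.475, -1.656)
next step: t=2.000: state=(0.458, -1.673) — x has crossed 0.47
linear interpolation between t=1.990 (0.47484) and t=2.000 (0.45820) → t≈1.993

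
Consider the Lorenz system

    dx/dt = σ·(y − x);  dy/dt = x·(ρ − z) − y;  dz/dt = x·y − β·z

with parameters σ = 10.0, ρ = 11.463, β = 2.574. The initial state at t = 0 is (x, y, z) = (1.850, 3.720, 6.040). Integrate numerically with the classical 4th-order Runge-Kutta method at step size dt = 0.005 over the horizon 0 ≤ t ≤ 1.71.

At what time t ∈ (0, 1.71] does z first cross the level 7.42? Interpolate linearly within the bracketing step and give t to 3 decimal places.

t = 0.249

t=0.000: state=(1.850, 3.720, 6.040)
step 1 (dt=0.005): k1=(18.700, 6.313, -8.665), k2=(18.390, 6.591, -8.405), k3=(18.405, 6.585, -8.409), k4=(18.109, 6.860, -8.150); state += dt/6·(k1+2k2+2k3+k4)
t=0.005: state=(1.942, 3.753, 5.998)
t=0.010: state=(2.031, 3.789, 5.958)
t=0.015: state=(2.118, 3.827, 5.922)
continuing one RK4 step at a time; state shown every 20 steps (Δt=0.1):
t=0.100: state=(3.392, 4.815, 5.682)
t=0.200: state=(4.898, 6.507, 6.492)
t=0.245: state=(5.634, 7.279, 7.331)
next step: t=0.250: state=(5.716, 7.358, 7.444) — z has crossed 7.42
linear interpolation between t=0.245 (7.33123) and t=0.250 (7.44385) → t≈0.249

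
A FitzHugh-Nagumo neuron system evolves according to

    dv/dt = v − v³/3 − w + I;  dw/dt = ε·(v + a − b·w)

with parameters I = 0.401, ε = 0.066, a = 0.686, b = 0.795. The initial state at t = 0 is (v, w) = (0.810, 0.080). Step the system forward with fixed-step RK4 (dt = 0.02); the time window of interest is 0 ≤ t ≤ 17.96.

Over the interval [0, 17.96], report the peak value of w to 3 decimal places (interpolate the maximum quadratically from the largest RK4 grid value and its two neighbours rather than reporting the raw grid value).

t=0.000: state=(0.810, 0.080)
step 1 (dt=0.02): k1=(0.954, 0.095), k2=(0.956, 0.095), k3=(0.956, 0.095), k4=(0.958, 0.096); state += dt/6·(k1+2k2+2k3+k4)
t=0.020: state=(0.829, 0.082)
t=0.040: state=(0.848, 0.084)
t=0.060: state=(0.868, 0.086)
continuing one RK4 step at a time; state shown every 50 steps (Δt=1):
t=1.000: state=(1.602, 0.201)
t=2.000: state=(1.759, 0.345)
t=3.000: state=(1.720, 0.484)
t=4.000: state=(1.656, 0.612)
t=5.000: state=(1.586, 0.729)
t=6.000: state=(1.513, 0.835)
t=7.000: state=(1.435, 0.931)
t=8.000: state=(1.351, 1.017)
t=9.000: state=(1.259, 1.093)
t=10.000: state=(1.152, 1.159)
t=11.000: state=(1.022, 1.214)
t=12.000: state=(0.848, 1.257)
t=13.000: state=(0.569, 1.283)
t=14.000: state=(-0.015, 1.282)
t=15.000: state=(-1.314, 1.221)
t=16.000: state=(-1.967, 1.089)
t=17.000: state=(-1.973, 0.950)
t=17.960: state=(-1.931, 0.825)
largest grid value and its neighbours: w(13.480)=1.28696, w(13.500)=1.28698, w(13.520)=1.28697
parabola through these three points peaks at t≈13.506 with w≈1.28698

max w = 1.287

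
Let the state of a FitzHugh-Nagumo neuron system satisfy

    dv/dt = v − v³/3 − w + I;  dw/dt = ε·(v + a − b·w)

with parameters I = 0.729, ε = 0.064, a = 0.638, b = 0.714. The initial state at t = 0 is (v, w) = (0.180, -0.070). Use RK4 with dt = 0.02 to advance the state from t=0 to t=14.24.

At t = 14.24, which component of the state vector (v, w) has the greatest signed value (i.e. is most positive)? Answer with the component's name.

t=0.000: state=(0.180, -0.070)
step 1 (dt=0.02): k1=(0.977, 0.056), k2=(0.986, 0.056), k3=(0.986, 0.056), k4=(0.995, 0.057); state += dt/6·(k1+2k2+2k3+k4)
t=0.020: state=(0.200, -0.069)
t=0.040: state=(0.220, -0.068)
t=0.060: state=(0.240, -0.067)
continuing one RK4 step at a time; state shown every 25 steps (Δt=0.5):
t=0.500: state=(0.779, -0.034)
t=1.000: state=(1.450, 0.023)
t=1.500: state=(1.832, 0.096)
t=2.000: state=(1.937, 0.174)
t=2.500: state=(1.943, 0.251)
t=3.000: state=(1.924, 0.327)
t=3.500: state=(1.898, 0.400)
t=4.000: state=(1.871, 0.471)
t=4.500: state=(1.844, 0.539)
t=5.000: state=(1.816, 0.605)
t=5.500: state=(1.788, 0.669)
t=6.000: state=(1.759, 0.730)
t=6.500: state=(1.731, 0.789)
t=7.000: state=(1.702, 0.846)
t=7.500: state=(1.673, 0.900)
t=8.000: state=(1.643, 0.952)
t=8.500: state=(1.613, 1.003)
t=9.000: state=(1.583, 1.051)
t=9.500: state=(1.552, 1.097)
t=10.000: state=(1.521, 1.141)
t=10.500: state=(1.489, 1.183)
t=11.000: state=(1.456, 1.223)
t=11.500: state=(1.422, 1.261)
t=12.000: state=(1.387, 1.297)
t=12.500: state=(1.351, 1.331)
t=13.000: state=(1.314, 1.364)
t=13.500: state=(1.275, 1.394)
t=14.000: state=(1.233, 1.422)
t=14.240: state=(1.212, 1.435)
compare at T: v=1.212, w=1.435

largest component: w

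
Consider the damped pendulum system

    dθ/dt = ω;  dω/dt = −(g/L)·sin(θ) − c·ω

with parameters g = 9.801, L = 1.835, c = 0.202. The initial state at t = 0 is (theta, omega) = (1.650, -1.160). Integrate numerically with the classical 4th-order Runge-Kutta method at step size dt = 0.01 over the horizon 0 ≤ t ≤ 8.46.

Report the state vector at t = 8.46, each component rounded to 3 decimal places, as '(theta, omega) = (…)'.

(theta, omega) = (0.568, 0.811)

t=0.000: state=(1.650, -1.160)
step 1 (dt=0.01): k1=(-1.160, -5.090), k2=(-1.185, -5.087), k3=(-1.185, -5.087), k4=(-1.211, -5.084); state += dt/6·(k1+2k2+2k3+k4)
t=0.010: state=(1.638, -1.211)
t=0.020: state=(1.626, -1.262)
t=0.030: state=(1.613, -1.312)
continuing one RK4 step at a time; state shown every 50 steps (Δt=0.5):
t=0.500: state=(0.488, -3.234)
t=1.000: state=(-1.017, -2.187)
t=1.500: state=(-1.446, 0.478)
t=2.000: state=(-0.613, 2.644)
t=2.500: state=(0.734, 2.170)
t=3.000: state=(1.228, -0.264)
t=3.500: state=(0.538, -2.280)
t=4.000: state=(-0.630, -1.884)
t=4.500: state=(-1.040, 0.320)
t=5.000: state=(-0.388, 2.046)
t=5.500: state=(0.607, 1.505)
t=6.000: state=(0.870, -0.500)
t=6.500: state=(0.216, -1.850)
t=7.000: state=(-0.607, -1.096)
t=7.500: state=(-0.705, 0.708)
t=8.000: state=(-0.047, 1.634)
t=8.460: state=(0.568, 0.811)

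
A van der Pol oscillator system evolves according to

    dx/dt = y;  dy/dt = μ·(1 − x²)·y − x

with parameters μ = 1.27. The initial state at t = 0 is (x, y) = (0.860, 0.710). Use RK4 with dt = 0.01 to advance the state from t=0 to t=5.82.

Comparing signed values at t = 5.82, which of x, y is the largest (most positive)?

t=0.000: state=(0.860, 0.710)
step 1 (dt=0.01): k1=(0.710, -0.625), k2=(0.707, -0.635), k3=(0.707, -0.635), k4=(0.704, -0.645); state += dt/6·(k1+2k2+2k3+k4)
t=0.010: state=(0.867, 0.704)
t=0.020: state=(0.874, 0.697)
t=0.030: state=(0.881, 0.690)
continuing one RK4 step at a time; state shown every 20 steps (Δt=0.2):
t=0.200: state=(0.987, 0.548)
t=0.400: state=(1.076, 0.334)
t=0.600: state=(1.119, 0.102)
t=0.800: state=(1.117, -0.121)
t=1.000: state=(1.072, -0.330)
t=1.200: state=(0.986, -0.530)
t=1.400: state=(0.860, -0.738)
t=1.600: state=(0.688, -0.981)
t=1.800: state=(0.463, -1.287)
t=2.000: state=(0.167, -1.687)
t=2.200: state=(-0.217, -2.166)
t=2.400: state=(-0.693, -2.543)
t=2.600: state=(-1.200, -2.407)
t=2.800: state=(-1.609, -1.610)
t=3.000: state=(-1.837, -0.693)
t=3.200: state=(-1.909, -0.087)
t=3.400: state=(-1.890, 0.234)
t=3.600: state=(-1.825, 0.403)
t=3.800: state=(-1.734, 0.507)
t=4.000: state=(-1.624, 0.589)
t=4.200: state=(-1.498, 0.672)
t=4.400: state=(-1.354, 0.768)
t=4.600: state=(-1.189, 0.893)
t=4.800: state=(-0.994, 1.064)
t=5.000: state=(-0.758, 1.308)
t=5.200: state=(-0.464, 1.663)
t=5.400: state=(-0.084, 2.160)
t=5.600: state=(0.406, 2.723)
t=5.800: state=(0.984, 2.944)
t=5.820: state=(1.042, 2.922)
compare at T: x=1.042, y=2.922

largest component: y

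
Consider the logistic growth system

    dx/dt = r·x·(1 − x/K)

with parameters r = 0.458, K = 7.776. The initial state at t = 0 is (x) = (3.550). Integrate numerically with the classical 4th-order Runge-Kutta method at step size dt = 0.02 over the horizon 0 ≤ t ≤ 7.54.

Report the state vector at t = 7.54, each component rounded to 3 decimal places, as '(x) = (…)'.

t=0.000: state=(3.550)
step 1 (dt=0.02): k1=(0.884), k2=(0.884), k3=(0.884), k4=(0.884); state += dt/6·(k1+2k2+2k3+k4)
t=0.020: state=(3.568)
t=0.040: state=(3.585)
t=0.060: state=(3.603)
continuing one RK4 step at a time; state shown every 25 steps (Δt=0.5):
t=0.500: state=(3.994)
t=1.000: state=(4.436)
t=1.500: state=(4.863)
t=2.000: state=(5.267)
t=2.500: state=(5.640)
t=3.000: state=(5.976)
t=3.500: state=(6.273)
t=4.000: state=(6.531)
t=4.500: state=(6.753)
t=5.000: state=(6.939)
t=5.500: state=(7.096)
t=6.000: state=(7.225)
t=6.500: state=(7.331)
t=7.000: state=(7.418)
t=7.500: state=(7.489)
t=7.540: state=(7.494)

(x) = (7.494)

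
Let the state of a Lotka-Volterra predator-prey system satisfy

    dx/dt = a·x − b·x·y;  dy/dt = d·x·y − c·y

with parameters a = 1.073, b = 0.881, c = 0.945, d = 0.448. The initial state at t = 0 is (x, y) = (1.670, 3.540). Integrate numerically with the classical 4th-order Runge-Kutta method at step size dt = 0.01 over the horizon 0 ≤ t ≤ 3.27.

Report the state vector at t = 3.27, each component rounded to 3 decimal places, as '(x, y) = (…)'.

(x, y) = (0.741, 0.361)

t=0.000: state=(1.670, 3.540)
step 1 (dt=0.01): k1=(-3.416, -0.697), k2=(-3.376, -0.723), k3=(-3.377, -0.723), k4=(-3.337, -0.749); state += dt/6·(k1+2k2+2k3+k4)
t=0.010: state=(1.636, 3.533)
t=0.020: state=(1.603, 3.525)
t=0.030: state=(1.571, 3.517)
continuing one RK4 step at a time; state shown every 20 steps (Δt=0.2):
t=0.200: state=(1.129, 3.315)
t=0.400: state=(0.802, 2.989)
t=0.600: state=(0.606, 2.633)
t=0.800: state=(0.487, 2.288)
t=1.000: state=(0.415, 1.971)
t=1.200: state=(0.373, 1.690)
t=1.400: state=(0.350, 1.445)
t=1.600: state=(0.343, 1.234)
t=1.800: state=(0.348, 1.053)
t=2.000: state=(0.363, 0.900)
t=2.200: state=(0.389, 0.771)
t=2.400: state=(0.425, 0.661)
t=2.600: state=(0.472, 0.570)
t=2.800: state=(0.533, 0.493)
t=3.000: state=(0.609, 0.430)
t=3.200: state=(0.703, 0.377)
t=3.270: state=(0.741, 0.361)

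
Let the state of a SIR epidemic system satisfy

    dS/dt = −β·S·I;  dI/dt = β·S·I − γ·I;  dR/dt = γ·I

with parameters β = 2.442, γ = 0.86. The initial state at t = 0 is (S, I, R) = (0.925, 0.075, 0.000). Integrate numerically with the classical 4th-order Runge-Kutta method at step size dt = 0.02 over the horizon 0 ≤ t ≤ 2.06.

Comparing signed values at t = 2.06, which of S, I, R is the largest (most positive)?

largest component: R

t=0.000: state=(0.925, 0.075, 0.000)
step 1 (dt=0.02): k1=(-0.169, 0.105, 0.065), k2=(-0.171, 0.106, 0.065), k3=(-0.171, 0.106, 0.065), k4=(-0.174, 0.107, 0.066); state += dt/6·(k1+2k2+2k3+k4)
t=0.020: state=(0.922, 0.077, 0.001)
t=0.040: state=(0.918, 0.079, 0.003)
t=0.060: state=(0.914, 0.082, 0.004)
continuing one RK4 step at a time; state shown every 5 steps (Δt=0.1):
t=0.100: state=(0.907, 0.086, 0.007)
t=0.200: state=(0.887, 0.098, 0.015)
t=0.300: state=(0.864, 0.112, 0.024)
t=0.400: state=(0.840, 0.126, 0.034)
t=0.500: state=(0.813, 0.142, 0.046)
t=0.600: state=(0.783, 0.158, 0.058)
t=0.700: state=(0.752, 0.175, 0.073)
t=0.800: state=(0.719, 0.192, 0.089)
t=0.900: state=(0.685, 0.209, 0.106)
t=1.000: state=(0.649, 0.226, 0.125)
t=1.100: state=(0.613, 0.242, 0.145)
t=1.200: state=(0.577, 0.257, 0.166)
t=1.300: state=(0.541, 0.270, 0.189)
t=1.400: state=(0.506, 0.282, 0.213)
t=1.500: state=(0.472, 0.291, 0.237)
t=1.600: state=(0.439, 0.299, 0.263)
t=1.700: state=(0.408, 0.304, 0.288)
t=1.800: state=(0.378, 0.307, 0.315)
t=1.900: state=(0.351, 0.308, 0.341)
t=2.000: state=(0.326, 0.307, 0.368)
t=2.060: state=(0.311, 0.305, 0.383)
compare at T: S=0.311, I=0.305, R=0.383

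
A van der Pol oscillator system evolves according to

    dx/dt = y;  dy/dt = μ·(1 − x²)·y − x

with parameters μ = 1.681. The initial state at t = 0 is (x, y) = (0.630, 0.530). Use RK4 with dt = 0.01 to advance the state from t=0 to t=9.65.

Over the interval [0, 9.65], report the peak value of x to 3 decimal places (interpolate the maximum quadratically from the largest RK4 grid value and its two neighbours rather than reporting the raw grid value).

t=0.000: state=(0.630, 0.530)
step 1 (dt=0.01): k1=(0.530, -0.093), k2=(0.530, -0.099), k3=(0.530, -0.099), k4=(0.529, -0.105); state += dt/6·(k1+2k2+2k3+k4)
t=0.010: state=(0.635, 0.529)
t=0.020: state=(0.641, 0.528)
t=0.030: state=(0.646, 0.527)
continuing one RK4 step at a time; state shown every 50 steps (Δt=0.5):
t=0.500: state=(0.856, 0.323)
t=1.000: state=(0.915, -0.108)
t=1.500: state=(0.737, -0.626)
t=2.000: state=(0.230, -1.521)
t=2.500: state=(-0.909, -2.869)
t=3.000: state=(-1.853, -0.565)
t=3.500: state=(-1.841, 0.324)
t=4.000: state=(-1.632, 0.489)
t=4.500: state=(-1.350, 0.654)
t=5.000: state=(-0.948, 1.010)
t=5.500: state=(-0.230, 2.063)
t=6.000: state=(1.242, 3.234)
t=6.500: state=(2.012, 0.152)
t=7.000: state=(1.913, -0.362)
t=7.500: state=(1.704, -0.469)
t=8.000: state=(1.439, -0.601)
t=8.500: state=(1.080, -0.876)
t=9.000: state=(0.487, -1.639)
t=9.500: state=(-0.769, -3.400)
t=9.650: state=(-1.275, -3.189)
largest grid value and its neighbours: x(6.550)=2.01676, x(6.560)=2.01694, x(6.570)=2.01692
parabola through these three points peaks at t≈6.564 with x≈2.01696

max x = 2.017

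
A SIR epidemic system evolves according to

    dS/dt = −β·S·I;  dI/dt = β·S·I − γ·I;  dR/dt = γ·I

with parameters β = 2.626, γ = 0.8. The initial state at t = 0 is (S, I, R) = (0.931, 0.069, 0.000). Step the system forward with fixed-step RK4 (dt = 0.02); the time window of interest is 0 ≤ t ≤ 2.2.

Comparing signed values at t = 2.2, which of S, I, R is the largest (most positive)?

t=0.000: state=(0.931, 0.069, 0.000)
step 1 (dt=0.02): k1=(-0.169, 0.113, 0.055), k2=(-0.171, 0.115, 0.056), k3=(-0.171, 0.115, 0.056), k4=(-0.174, 0.117, 0.057); state += dt/6·(k1+2k2+2k3+k4)
t=0.020: state=(0.928, 0.071, 0.001)
t=0.040: state=(0.924, 0.074, 0.002)
t=0.060: state=(0.920, 0.076, 0.003)
continuing one RK4 step at a time; state shown every 5 steps (Δt=0.1):
t=0.100: state=(0.913, 0.081, 0.006)
t=0.200: state=(0.892, 0.095, 0.013)
t=0.300: state=(0.868, 0.110, 0.021)
t=0.400: state=(0.842, 0.128, 0.031)
t=0.500: state=(0.812, 0.146, 0.042)
t=0.600: state=(0.779, 0.167, 0.054)
t=0.700: state=(0.744, 0.188, 0.068)
t=0.800: state=(0.706, 0.210, 0.084)
t=0.900: state=(0.666, 0.232, 0.102)
t=1.000: state=(0.625, 0.254, 0.121)
t=1.100: state=(0.583, 0.274, 0.142)
t=1.200: state=(0.541, 0.293, 0.165)
t=1.300: state=(0.500, 0.311, 0.189)
t=1.400: state=(0.460, 0.325, 0.215)
t=1.500: state=(0.422, 0.337, 0.241)
t=1.600: state=(0.385, 0.346, 0.269)
t=1.700: state=(0.352, 0.352, 0.297)
t=1.800: state=(0.320, 0.355, 0.325)
t=1.900: state=(0.292, 0.355, 0.353)
t=2.000: state=(0.266, 0.352, 0.382)
t=2.100: state=(0.243, 0.348, 0.410)
t=2.200: state=(0.222, 0.341, 0.437)
compare at T: S=0.222, I=0.341, R=0.437

largest component: R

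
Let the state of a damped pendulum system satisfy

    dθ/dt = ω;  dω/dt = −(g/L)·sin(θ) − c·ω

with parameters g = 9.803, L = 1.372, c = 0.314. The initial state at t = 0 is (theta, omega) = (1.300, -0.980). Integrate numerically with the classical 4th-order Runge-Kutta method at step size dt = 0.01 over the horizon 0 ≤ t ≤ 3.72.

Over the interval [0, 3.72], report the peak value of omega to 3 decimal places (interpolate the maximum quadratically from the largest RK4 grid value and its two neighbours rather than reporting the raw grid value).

max omega = 2.541

t=0.000: state=(1.300, -0.980)
step 1 (dt=0.01): k1=(-0.980, -6.577), k2=(-1.013, -6.557), k3=(-1.013, -6.557), k4=(-1.046, -6.537); state += dt/6·(k1+2k2+2k3+k4)
t=0.010: state=(1.290, -1.046)
t=0.020: state=(1.279, -1.111)
t=0.030: state=(1.268, -1.175)
continuing one RK4 step at a time; state shown every 20 steps (Δt=0.2):
t=0.200: state=(0.979, -2.184)
t=0.400: state=(0.455, -2.961)
t=0.600: state=(-0.154, -2.981)
t=0.800: state=(-0.685, -2.223)
t=1.000: state=(-1.014, -1.033)
t=1.200: state=(-1.092, 0.248)
t=1.400: state=(-0.923, 1.416)
t=1.600: state=(-0.547, 2.265)
t=1.800: state=(-0.055, 2.537)
t=2.000: state=(0.421, 2.120)
t=2.200: state=(0.759, 1.204)
t=2.400: state=(0.890, 0.097)
t=2.600: state=(0.801, -0.961)
t=2.800: state=(0.523, -1.764)
t=3.000: state=(0.127, -2.101)
t=3.200: state=(-0.279, -1.860)
t=3.400: state=(-0.586, -1.152)
t=3.600: state=(-0.725, -0.221)
t=3.720: state=(-0.717, 0.346)
largest grid value and its neighbours: omega(1.770)=2.54067, omega(1.780)=2.54116, omega(1.790)=2.53984
parabola through these three points peaks at t≈1.778 with omega≈2.54121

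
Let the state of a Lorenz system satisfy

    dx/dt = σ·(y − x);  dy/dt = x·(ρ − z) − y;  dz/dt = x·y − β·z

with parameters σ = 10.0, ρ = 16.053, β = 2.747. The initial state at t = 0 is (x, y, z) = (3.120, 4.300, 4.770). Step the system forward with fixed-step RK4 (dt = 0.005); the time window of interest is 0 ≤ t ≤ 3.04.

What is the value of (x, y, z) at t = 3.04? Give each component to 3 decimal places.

(x, y, z) = (9.172, 8.748, 18.470)

t=0.000: state=(3.120, 4.300, 4.770)
step 1 (dt=0.005): k1=(11.800, 30.903, 0.313), k2=(12.278, 31.156, 0.681), k3=(12.272, 31.166, 0.686), k4=(12.745, 31.429, 1.063); state += dt/6·(k1+2k2+2k3+k4)
t=0.005: state=(3.181, 4.456, 4.773)
t=0.010: state=(3.247, 4.614, 4.781)
t=0.015: state=(3.318, 4.776, 4.792)
continuing one RK4 step at a time; state shown every 20 steps (Δt=0.1):
t=0.100: state=(5.175, 8.060, 5.860)
t=0.200: state=(8.671, 12.438, 10.889)
t=0.300: state=(11.249, 11.697, 19.791)
t=0.400: state=(8.963, 4.640, 22.545)
t=0.500: state=(4.653, 1.069, 18.602)
t=0.600: state=(2.207, 0.787, 14.360)
t=0.700: state=(1.469, 1.261, 11.061)
t=0.800: state=(1.602, 2.034, 8.617)
t=0.900: state=(2.326, 3.371, 7.004)
t=1.000: state=(3.791, 5.739, 6.535)
t=1.100: state=(6.304, 9.355, 8.341)
t=1.200: state=(9.445, 12.171, 14.143)
t=1.300: state=(10.425, 9.203, 20.796)
t=1.400: state=(7.499, 3.674, 20.807)
t=1.500: state=(4.164, 1.652, 17.009)
t=1.600: state=(2.556, 1.741, 13.371)
t=1.700: state=(2.295, 2.499, 10.586)
t=1.800: state=(2.876, 3.831, 8.745)
t=1.900: state=(4.241, 6.047, 8.175)
t=2.000: state=(6.493, 9.125, 9.826)
t=2.100: state=(9.058, 11.140, 14.691)
t=2.200: state=(9.712, 8.665, 19.816)
t=2.300: state=(7.376, 4.326, 19.886)
t=2.400: state=(4.649, 2.531, 16.767)
t=2.500: state=(3.281, 2.606, 13.565)
t=2.600: state=(3.146, 3.488, 11.130)
t=2.700: state=(3.897, 5.050, 9.753)
t=2.800: state=(5.443, 7.363, 9.955)
t=2.900: state=(7.569, 9.713, 12.552)
t=3.000: state=(9.129, 9.756, 17.010)
t=3.040: state=(9.172, 8.748, 18.470)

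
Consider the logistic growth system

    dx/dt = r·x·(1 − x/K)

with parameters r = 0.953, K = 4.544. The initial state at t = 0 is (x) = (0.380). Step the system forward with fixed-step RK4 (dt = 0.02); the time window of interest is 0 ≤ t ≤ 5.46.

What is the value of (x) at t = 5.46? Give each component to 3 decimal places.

t=0.000: state=(0.380)
step 1 (dt=0.02): k1=(0.332), k2=(0.334), k3=(0.335), k4=(0.337); state += dt/6·(k1+2k2+2k3+k4)
t=0.020: state=(0.387)
t=0.040: state=(0.393)
t=0.060: state=(0.400)
continuing one RK4 step at a time; state shown every 10 steps (Δt=0.2):
t=0.200: state=(0.452)
t=0.400: state=(0.536)
t=0.600: state=(0.632)
t=0.800: state=(0.743)
t=1.000: state=(0.870)
t=1.200: state=(1.012)
t=1.400: state=(1.169)
t=1.600: state=(1.342)
t=1.800: state=(1.529)
t=2.000: state=(1.728)
t=2.200: state=(1.937)
t=2.400: state=(2.151)
t=2.600: state=(2.367)
t=2.800: state=(2.582)
t=3.000: state=(2.791)
t=3.200: state=(2.991)
t=3.400: state=(3.180)
t=3.600: state=(3.354)
t=3.800: state=(3.514)
t=4.000: state=(3.658)
t=4.200: state=(3.786)
t=4.400: state=(3.899)
t=4.600: state=(3.997)
t=4.800: state=(4.083)
t=5.000: state=(4.156)
t=5.200: state=(4.218)
t=5.400: state=(4.272)
t=5.460: state=(4.286)

(x) = (4.286)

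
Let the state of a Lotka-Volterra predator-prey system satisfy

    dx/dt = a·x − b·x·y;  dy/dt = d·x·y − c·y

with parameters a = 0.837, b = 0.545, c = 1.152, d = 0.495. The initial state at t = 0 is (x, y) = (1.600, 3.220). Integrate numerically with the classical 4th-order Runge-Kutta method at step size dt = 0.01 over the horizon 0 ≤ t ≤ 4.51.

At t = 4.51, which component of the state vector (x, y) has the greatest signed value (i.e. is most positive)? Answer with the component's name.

t=0.000: state=(1.600, 3.220)
step 1 (dt=0.01): k1=(-1.469, -1.159), k2=(-1.457, -1.169), k3=(-1.457, -1.169), k4=(-1.445, -1.178); state += dt/6·(k1+2k2+2k3+k4)
t=0.010: state=(1.585, 3.208)
t=0.020: state=(1.571, 3.196)
t=0.030: state=(1.557, 3.184)
continuing one RK4 step at a time; state shown every 20 steps (Δt=0.2):
t=0.200: state=(1.350, 2.957)
t=0.400: state=(1.175, 2.660)
t=0.600: state=(1.057, 2.359)
t=0.800: state=(0.982, 2.071)
t=1.000: state=(0.940, 1.809)
t=1.200: state=(0.924, 1.575)
t=1.400: state=(0.930, 1.371)
t=1.600: state=(0.957, 1.195)
t=1.800: state=(1.001, 1.046)
t=2.000: state=(1.064, 0.920)
t=2.200: state=(1.144, 0.815)
t=2.400: state=(1.244, 0.728)
t=2.600: state=(1.364, 0.658)
t=2.800: state=(1.505, 0.602)
t=3.000: state=(1.671, 0.560)
t=3.200: state=(1.862, 0.529)
t=3.400: state=(2.080, 0.511)
t=3.600: state=(2.327, 0.504)
t=3.800: state=(2.603, 0.511)
t=4.000: state=(2.907, 0.533)
t=4.200: state=(3.237, 0.574)
t=4.400: state=(3.583, 0.639)
t=4.510: state=(3.775, 0.687)
compare at T: x=3.775, y=0.687

largest component: x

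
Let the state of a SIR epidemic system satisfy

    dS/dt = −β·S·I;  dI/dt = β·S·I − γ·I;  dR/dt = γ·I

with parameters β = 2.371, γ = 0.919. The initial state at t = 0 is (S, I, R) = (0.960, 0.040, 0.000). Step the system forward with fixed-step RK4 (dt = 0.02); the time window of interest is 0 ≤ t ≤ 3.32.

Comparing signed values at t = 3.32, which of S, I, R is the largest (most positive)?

largest component: R

t=0.000: state=(0.960, 0.040, 0.000)
step 1 (dt=0.02): k1=(-0.091, 0.054, 0.037), k2=(-0.092, 0.055, 0.037), k3=(-0.092, 0.055, 0.037), k4=(-0.093, 0.056, 0.038); state += dt/6·(k1+2k2+2k3+k4)
t=0.020: state=(0.958, 0.041, 0.001)
t=0.040: state=(0.956, 0.042, 0.002)
t=0.060: state=(0.954, 0.043, 0.002)
continuing one RK4 step at a time; state shown every 10 steps (Δt=0.2):
t=0.200: state=(0.939, 0.052, 0.008)
t=0.400: state=(0.913, 0.067, 0.019)
t=0.600: state=(0.881, 0.086, 0.033)
t=0.800: state=(0.841, 0.108, 0.051)
t=1.000: state=(0.795, 0.132, 0.073)
t=1.200: state=(0.742, 0.158, 0.100)
t=1.400: state=(0.684, 0.185, 0.131)
t=1.600: state=(0.623, 0.209, 0.167)
t=1.800: state=(0.561, 0.231, 0.208)
t=2.000: state=(0.501, 0.247, 0.252)
t=2.200: state=(0.445, 0.257, 0.298)
t=2.400: state=(0.393, 0.261, 0.346)
t=2.600: state=(0.347, 0.259, 0.394)
t=2.800: state=(0.308, 0.251, 0.441)
t=3.000: state=(0.274, 0.240, 0.486)
t=3.200: state=(0.245, 0.226, 0.529)
t=3.320: state=(0.230, 0.216, 0.553)
compare at T: S=0.230, I=0.216, R=0.553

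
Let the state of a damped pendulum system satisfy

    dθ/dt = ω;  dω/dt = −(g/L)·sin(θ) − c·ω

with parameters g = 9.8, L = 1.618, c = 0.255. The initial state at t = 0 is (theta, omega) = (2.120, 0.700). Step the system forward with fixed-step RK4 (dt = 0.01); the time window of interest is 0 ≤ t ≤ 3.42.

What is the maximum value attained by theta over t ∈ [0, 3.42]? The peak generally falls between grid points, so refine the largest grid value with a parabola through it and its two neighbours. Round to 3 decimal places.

max theta = 2.167

t=0.000: state=(2.120, 0.700)
step 1 (dt=0.01): k1=(0.700, -5.345), k2=(0.673, -5.327), k3=(0.673, -5.327), k4=(0.647, -5.310); state += dt/6·(k1+2k2+2k3+k4)
t=0.010: state=(2.127, 0.647)
t=0.020: state=(2.133, 0.594)
t=0.030: state=(2.139, 0.541)
continuing one RK4 step at a time; state shown every 20 steps (Δt=0.2):
t=0.200: state=(2.157, -0.320)
t=0.400: state=(1.993, -1.327)
t=0.600: state=(1.621, -2.398)
t=0.800: state=(1.037, -3.413)
t=1.000: state=(0.287, -3.958)
t=1.200: state=(-0.487, -3.636)
t=1.400: state=(-1.119, -2.603)
t=1.600: state=(-1.513, -1.332)
t=1.800: state=(-1.654, -0.086)
t=2.000: state=(-1.552, 1.097)
t=2.200: state=(-1.220, 2.201)
t=2.400: state=(-0.688, 3.052)
t=2.600: state=(-0.039, 3.315)
t=2.800: state=(0.586, 2.824)
t=3.000: state=(1.055, 1.812)
t=3.200: state=(1.300, 0.624)
t=3.400: state=(1.306, -0.551)
t=3.420: state=(1.294, -0.665)
largest grid value and its neighbours: theta(0.130)=2.16695, theta(0.140)=2.16700, theta(0.150)=2.16654
parabola through these three points peaks at t≈0.136 with theta≈2.16704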